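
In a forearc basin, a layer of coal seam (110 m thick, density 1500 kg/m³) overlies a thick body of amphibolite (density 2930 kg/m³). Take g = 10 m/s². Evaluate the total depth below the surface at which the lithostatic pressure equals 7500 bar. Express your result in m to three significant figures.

Pressure at base of upper layers: 1500×10×110 = 1.650×10^6 Pa = 16.50 bar
Remaining pressure to be supplied by amphibolite: 7.500×10^8 − 1.650×10^6 = 7.484×10^8 Pa
Additional depth in amphibolite = 7.484×10^8 Pa / (2930 kg/m³ × 10 m/s²) = 25541 m
Total depth = 110 m + 25541 m = 25651 m

25700 m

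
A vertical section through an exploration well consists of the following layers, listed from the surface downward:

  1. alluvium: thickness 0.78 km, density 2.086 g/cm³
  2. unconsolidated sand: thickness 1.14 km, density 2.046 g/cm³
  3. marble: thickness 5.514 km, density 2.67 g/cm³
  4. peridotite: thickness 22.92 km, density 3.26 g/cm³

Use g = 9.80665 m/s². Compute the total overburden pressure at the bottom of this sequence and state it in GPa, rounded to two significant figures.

alluvium: 2086 kg/m³ × 9.80665 m/s² × 780 m = 1.596×10^7 Pa = 0.01596 GPa
unconsolidated sand: 2046 kg/m³ × 9.80665 m/s² × 1140 m = 2.287×10^7 Pa = 0.02287 GPa
marble: 2670 kg/m³ × 9.80665 m/s² × 5514 m = 1.444×10^8 Pa = 0.1444 GPa
peridotite: 3260 kg/m³ × 9.80665 m/s² × 22920 m = 7.327×10^8 Pa = 0.7327 GPa
Total = 0.01596 + 0.02287 + 0.1444 + 0.7327 = 0.91595 GPa

0.92 GPa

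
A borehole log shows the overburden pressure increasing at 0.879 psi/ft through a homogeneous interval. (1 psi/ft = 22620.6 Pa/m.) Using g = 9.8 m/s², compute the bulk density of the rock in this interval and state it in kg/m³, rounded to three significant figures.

ρ = (dP/dz)/g = 0.879 psi/ft / 9.8 m/s² = 19884 Pa/m / 9.8 m/s² = 2028.9 kg/m³

2030 kg/m³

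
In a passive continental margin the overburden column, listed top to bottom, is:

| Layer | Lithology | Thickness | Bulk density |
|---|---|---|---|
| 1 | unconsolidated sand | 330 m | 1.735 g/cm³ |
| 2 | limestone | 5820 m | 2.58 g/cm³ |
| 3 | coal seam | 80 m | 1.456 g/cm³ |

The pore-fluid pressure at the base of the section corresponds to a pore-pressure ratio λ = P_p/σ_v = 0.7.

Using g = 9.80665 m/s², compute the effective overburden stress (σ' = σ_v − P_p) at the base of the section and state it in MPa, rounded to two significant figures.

46 MPa

Overburden (lithostatic) stress σ_v:
unconsolidated sand: 1735 kg/m³ × 9.80665 m/s² × 330 m = 5.615×10^6 Pa = 5.615 MPa
limestone: 2580 kg/m³ × 9.80665 m/s² × 5820 m = 1.473×10^8 Pa = 147.3 MPa
coal seam: 1456 kg/m³ × 9.80665 m/s² × 80 m = 1.142×10^6 Pa = 1.142 MPa
Total = 5.615 + 147.3 + 1.142 = 154.01 MPa
Pore pressure P_p = λ·σ_v = 0.7 × 154.0 MPa = 107.8 MPa
Effective stress σ' = σ_v − P_p = 154.0 − 107.8 = 46.203 MPa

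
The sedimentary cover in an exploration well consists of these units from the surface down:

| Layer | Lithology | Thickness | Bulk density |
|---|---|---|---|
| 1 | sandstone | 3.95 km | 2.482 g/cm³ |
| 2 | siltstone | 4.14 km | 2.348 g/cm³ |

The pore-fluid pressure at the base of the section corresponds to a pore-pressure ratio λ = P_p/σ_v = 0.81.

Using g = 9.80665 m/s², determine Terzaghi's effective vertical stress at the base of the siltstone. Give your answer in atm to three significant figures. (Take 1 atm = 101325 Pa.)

Overburden (lithostatic) stress σ_v:
sandstone: 2482 kg/m³ × 9.80665 m/s² × 3950 m = 9.614×10^7 Pa = 96.14 MPa
siltstone: 2348 kg/m³ × 9.80665 m/s² × 4140 m = 9.533×10^7 Pa = 95.33 MPa
Total = 96.14 + 95.33 = 191.47 MPa
Pore pressure P_p = λ·σ_v = 0.81 × 191.5 MPa = 155.1 MPa
Effective stress σ' = σ_v − P_p = 191.5 − 155.1 = 36.380 MPa = 359.04 atm

359 atm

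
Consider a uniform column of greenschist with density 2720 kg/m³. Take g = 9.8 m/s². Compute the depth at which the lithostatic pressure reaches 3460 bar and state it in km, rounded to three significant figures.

13.0 km

h = P/(ρg) = 3460 bar / (2720 kg/m³ × 9.8 m/s²) = 3.460×10^8 Pa / 26656 Pa/m = 12980 m
= 12.980 km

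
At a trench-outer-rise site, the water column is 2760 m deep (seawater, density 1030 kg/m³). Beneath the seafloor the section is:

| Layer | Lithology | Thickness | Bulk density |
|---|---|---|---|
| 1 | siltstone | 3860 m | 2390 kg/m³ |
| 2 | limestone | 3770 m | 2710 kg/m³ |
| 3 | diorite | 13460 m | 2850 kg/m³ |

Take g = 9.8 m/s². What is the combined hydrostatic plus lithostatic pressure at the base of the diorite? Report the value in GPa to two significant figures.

0.59 GPa

seawater: 1030 kg/m³ × 9.8 m/s² × 2760 m = 2.786×10^7 Pa = 0.02786 GPa
siltstone: 2390 kg/m³ × 9.8 m/s² × 3860 m = 9.041×10^7 Pa = 0.09041 GPa
limestone: 2710 kg/m³ × 9.8 m/s² × 3770 m = 1.001×10^8 Pa = 0.1001 GPa
diorite: 2850 kg/m³ × 9.8 m/s² × 13460 m = 3.759×10^8 Pa = 0.3759 GPa
Total = 0.02786 + 0.09041 + 0.1001 + 0.3759 = 0.59433 GPa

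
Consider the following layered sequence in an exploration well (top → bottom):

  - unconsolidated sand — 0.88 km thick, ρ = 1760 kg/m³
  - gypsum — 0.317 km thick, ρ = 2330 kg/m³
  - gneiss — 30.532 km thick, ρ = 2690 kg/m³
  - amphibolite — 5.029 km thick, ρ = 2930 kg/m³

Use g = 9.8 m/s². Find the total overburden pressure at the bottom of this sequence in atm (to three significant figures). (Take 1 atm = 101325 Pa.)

unconsolidated sand: 1760 kg/m³ × 9.8 m/s² × 880 m = 1.518×10^7 Pa = 149.8 atm
gypsum: 2330 kg/m³ × 9.8 m/s² × 317 m = 7.238×10^6 Pa = 71.44 atm
gneiss: 2690 kg/m³ × 9.8 m/s² × 30532 m = 8.049×10^8 Pa = 7944 atm
amphibolite: 2930 kg/m³ × 9.8 m/s² × 5029 m = 1.444×10^8 Pa = 1425 atm
Total = 149.8 + 71.44 + 7944 + 1425 = 9590.0 atm

9590 atm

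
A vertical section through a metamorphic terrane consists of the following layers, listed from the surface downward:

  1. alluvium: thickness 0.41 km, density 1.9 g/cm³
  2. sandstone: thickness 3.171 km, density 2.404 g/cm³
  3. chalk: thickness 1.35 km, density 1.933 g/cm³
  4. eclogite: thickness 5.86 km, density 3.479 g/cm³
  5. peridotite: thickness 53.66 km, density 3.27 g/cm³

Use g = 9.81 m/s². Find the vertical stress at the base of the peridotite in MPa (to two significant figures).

2000 MPa

alluvium: 1900 kg/m³ × 9.81 m/s² × 410 m = 7.642×10^6 Pa = 7.642 MPa
sandstone: 2404 kg/m³ × 9.81 m/s² × 3171 m = 7.478×10^7 Pa = 74.78 MPa
chalk: 1933 kg/m³ × 9.81 m/s² × 1350 m = 2.560×10^7 Pa = 25.60 MPa
eclogite: 3479 kg/m³ × 9.81 m/s² × 5860 m = 2.000×10^8 Pa = 200.0 MPa
peridotite: 3270 kg/m³ × 9.81 m/s² × 53660 m = 1.721×10^9 Pa = 1721 MPa
Total = 7.642 + 74.78 + 25.60 + 200.0 + 1721 = 2029.4 MPa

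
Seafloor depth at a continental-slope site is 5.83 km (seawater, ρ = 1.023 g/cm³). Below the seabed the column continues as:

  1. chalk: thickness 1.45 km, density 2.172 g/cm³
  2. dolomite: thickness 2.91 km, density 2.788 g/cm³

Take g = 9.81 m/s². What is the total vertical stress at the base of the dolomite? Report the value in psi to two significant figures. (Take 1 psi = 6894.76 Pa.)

25000 psi

seawater: 1023 kg/m³ × 9.81 m/s² × 5830 m = 5.851×10^7 Pa = 8486 psi
chalk: 2172 kg/m³ × 9.81 m/s² × 1450 m = 3.090×10^7 Pa = 4481 psi
dolomite: 2788 kg/m³ × 9.81 m/s² × 2910 m = 7.959×10^7 Pa = 11543 psi
Total = 8486 + 4481 + 11543 = 24510 psi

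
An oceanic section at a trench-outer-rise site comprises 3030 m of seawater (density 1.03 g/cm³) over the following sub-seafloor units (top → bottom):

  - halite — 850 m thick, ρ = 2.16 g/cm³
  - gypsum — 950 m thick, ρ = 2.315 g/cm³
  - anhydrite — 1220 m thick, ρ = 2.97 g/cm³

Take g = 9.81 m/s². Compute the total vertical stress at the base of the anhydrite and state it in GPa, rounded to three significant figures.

0.106 GPa

seawater: 1030 kg/m³ × 9.81 m/s² × 3030 m = 3.062×10^7 Pa = 0.03062 GPa
halite: 2160 kg/m³ × 9.81 m/s² × 850 m = 1.801×10^7 Pa = 0.01801 GPa
gypsum: 2315 kg/m³ × 9.81 m/s² × 950 m = 2.157×10^7 Pa = 0.02157 GPa
anhydrite: 2970 kg/m³ × 9.81 m/s² × 1220 m = 3.555×10^7 Pa = 0.03555 GPa
Total = 0.03062 + 0.01801 + 0.02157 + 0.03555 = 0.10575 GPa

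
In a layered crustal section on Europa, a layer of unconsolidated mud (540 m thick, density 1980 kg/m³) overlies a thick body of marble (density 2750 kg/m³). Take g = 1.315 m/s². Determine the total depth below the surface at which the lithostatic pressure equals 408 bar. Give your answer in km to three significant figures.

Pressure at base of upper layers: 1980×1.315×540 = 1.406×10^6 Pa = 14.06 bar
Remaining pressure to be supplied by marble: 4.080×10^7 − 1.406×10^6 = 3.939×10^7 Pa
Additional depth in marble = 3.939×10^7 Pa / (2750 kg/m³ × 1.315 m/s²) = 10894 m
Total depth = 540 m + 10894 m = 11434 m
= 11.434 km

11.4 km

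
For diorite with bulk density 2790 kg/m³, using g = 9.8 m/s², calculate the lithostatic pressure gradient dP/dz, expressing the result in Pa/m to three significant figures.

dP/dz = ρg = 2790 kg/m³ × 9.8 m/s² = 27342 Pa/m

27300 Pa/m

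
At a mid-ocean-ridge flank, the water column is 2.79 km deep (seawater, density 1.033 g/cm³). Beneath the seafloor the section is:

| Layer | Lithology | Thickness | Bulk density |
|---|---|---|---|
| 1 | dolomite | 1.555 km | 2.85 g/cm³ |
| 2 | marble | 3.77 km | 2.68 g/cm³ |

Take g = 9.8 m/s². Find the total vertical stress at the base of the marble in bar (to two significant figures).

1700 bar

seawater: 1033 kg/m³ × 9.8 m/s² × 2790 m = 2.824×10^7 Pa = 282.4 bar
dolomite: 2850 kg/m³ × 9.8 m/s² × 1555 m = 4.343×10^7 Pa = 434.3 bar
marble: 2680 kg/m³ × 9.8 m/s² × 3770 m = 9.902×10^7 Pa = 990.2 bar
Total = 282.4 + 434.3 + 990.2 = 1706.9 bar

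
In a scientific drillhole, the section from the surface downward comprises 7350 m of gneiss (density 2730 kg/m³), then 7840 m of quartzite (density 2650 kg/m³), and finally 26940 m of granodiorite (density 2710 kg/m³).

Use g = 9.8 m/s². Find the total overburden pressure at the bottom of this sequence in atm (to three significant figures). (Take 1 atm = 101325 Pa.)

11000 atm

gneiss: 2730 kg/m³ × 9.8 m/s² × 7350 m = 1.966×10^8 Pa = 1941 atm
quartzite: 2650 kg/m³ × 9.8 m/s² × 7840 m = 2.036×10^8 Pa = 2009 atm
granodiorite: 2710 kg/m³ × 9.8 m/s² × 26940 m = 7.155×10^8 Pa = 7061 atm
Total = 1941 + 2009 + 7061 = 11011 atm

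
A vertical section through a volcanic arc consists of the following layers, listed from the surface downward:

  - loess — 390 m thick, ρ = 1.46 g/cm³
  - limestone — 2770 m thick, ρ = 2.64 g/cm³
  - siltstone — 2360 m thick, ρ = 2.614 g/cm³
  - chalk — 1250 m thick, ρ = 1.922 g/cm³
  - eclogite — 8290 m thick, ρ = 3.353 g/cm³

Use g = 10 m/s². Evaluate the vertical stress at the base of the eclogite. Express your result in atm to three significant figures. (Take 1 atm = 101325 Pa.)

4370 atm

loess: 1460 kg/m³ × 10 m/s² × 390 m = 5.694×10^6 Pa = 56.20 atm
limestone: 2640 kg/m³ × 10 m/s² × 2770 m = 7.313×10^7 Pa = 721.7 atm
siltstone: 2614 kg/m³ × 10 m/s² × 2360 m = 6.169×10^7 Pa = 608.8 atm
chalk: 1922 kg/m³ × 10 m/s² × 1250 m = 2.402×10^7 Pa = 237.1 atm
eclogite: 3353 kg/m³ × 10 m/s² × 8290 m = 2.780×10^8 Pa = 2743 atm
Total = 56.20 + 721.7 + 608.8 + 237.1 + 2743 = 4367.1 atm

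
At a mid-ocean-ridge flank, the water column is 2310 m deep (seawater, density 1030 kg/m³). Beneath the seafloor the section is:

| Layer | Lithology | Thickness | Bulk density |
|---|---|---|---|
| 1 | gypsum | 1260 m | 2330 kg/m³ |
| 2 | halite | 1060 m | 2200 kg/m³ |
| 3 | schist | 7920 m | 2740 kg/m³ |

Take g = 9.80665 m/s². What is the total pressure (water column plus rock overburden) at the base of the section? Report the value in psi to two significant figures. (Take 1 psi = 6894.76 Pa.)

42000 psi

seawater: 1030 kg/m³ × 9.80665 m/s² × 2310 m = 2.333×10^7 Pa = 3384 psi
gypsum: 2330 kg/m³ × 9.80665 m/s² × 1260 m = 2.879×10^7 Pa = 4176 psi
halite: 2200 kg/m³ × 9.80665 m/s² × 1060 m = 2.287×10^7 Pa = 3317 psi
schist: 2740 kg/m³ × 9.80665 m/s² × 7920 m = 2.128×10^8 Pa = 30866 psi
Total = 3384 + 4176 + 3317 + 30866 = 41743 psi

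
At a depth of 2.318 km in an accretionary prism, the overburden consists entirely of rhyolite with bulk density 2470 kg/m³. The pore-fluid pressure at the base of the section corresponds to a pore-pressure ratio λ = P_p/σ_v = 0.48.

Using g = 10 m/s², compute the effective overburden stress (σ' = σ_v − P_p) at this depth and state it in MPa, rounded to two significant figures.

Overburden (lithostatic) stress σ_v:
rhyolite: 2470 kg/m³ × 10 m/s² × 2318 m = 5.725×10^7 Pa = 57.25 MPa
Pore pressure P_p = λ·σ_v = 0.48 × 57.25 MPa = 27.48 MPa
Effective stress σ' = σ_v − P_p = 57.25 − 27.48 = 29.772 MPa

30 MPa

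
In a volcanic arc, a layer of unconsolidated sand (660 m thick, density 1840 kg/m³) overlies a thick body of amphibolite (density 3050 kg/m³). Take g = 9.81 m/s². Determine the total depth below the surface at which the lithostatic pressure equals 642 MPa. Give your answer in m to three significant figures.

Pressure at base of upper layers: 1840×9.81×660 = 1.191×10^7 Pa = 11.91 MPa
Remaining pressure to be supplied by amphibolite: 6.420×10^8 − 1.191×10^7 = 6.301×10^8 Pa
Additional depth in amphibolite = 6.301×10^8 Pa / (3050 kg/m³ × 9.81 m/s²) = 21059 m
Total depth = 660 m + 21059 m = 21719 m

21700 m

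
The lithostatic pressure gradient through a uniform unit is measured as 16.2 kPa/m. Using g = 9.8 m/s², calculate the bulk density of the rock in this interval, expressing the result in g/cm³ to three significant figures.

ρ = (dP/dz)/g = 16.2 kPa/m / 9.8 m/s² = 16200 Pa/m / 9.8 m/s² = 1653.1 kg/m³
= 1.653 g/cm³

1.65 g/cm³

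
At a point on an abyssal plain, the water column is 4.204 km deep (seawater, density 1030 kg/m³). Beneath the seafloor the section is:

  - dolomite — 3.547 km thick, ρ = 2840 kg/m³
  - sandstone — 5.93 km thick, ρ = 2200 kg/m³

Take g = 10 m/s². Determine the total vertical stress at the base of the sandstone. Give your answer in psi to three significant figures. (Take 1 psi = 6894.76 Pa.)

seawater: 1030 kg/m³ × 10 m/s² × 4204 m = 4.330×10^7 Pa = 6280 psi
dolomite: 2840 kg/m³ × 10 m/s² × 3547 m = 1.007×10^8 Pa = 14610 psi
sandstone: 2200 kg/m³ × 10 m/s² × 5930 m = 1.305×10^8 Pa = 18922 psi
Total = 6280 + 14610 + 18922 = 39812 psi

39800 psi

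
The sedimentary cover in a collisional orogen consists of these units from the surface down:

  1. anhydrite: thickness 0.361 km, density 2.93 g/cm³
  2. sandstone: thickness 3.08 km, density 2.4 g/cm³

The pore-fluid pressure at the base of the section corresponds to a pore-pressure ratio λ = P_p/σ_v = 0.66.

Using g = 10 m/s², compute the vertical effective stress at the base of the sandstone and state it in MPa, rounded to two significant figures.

29 MPa

Overburden (lithostatic) stress σ_v:
anhydrite: 2930 kg/m³ × 10 m/s² × 361 m = 1.058×10^7 Pa = 10.58 MPa
sandstone: 2400 kg/m³ × 10 m/s² × 3080 m = 7.392×10^7 Pa = 73.92 MPa
Total = 10.58 + 73.92 = 84.497 MPa
Pore pressure P_p = λ·σ_v = 0.66 × 84.50 MPa = 55.77 MPa
Effective stress σ' = σ_v − P_p = 84.50 − 55.77 = 28.729 MPa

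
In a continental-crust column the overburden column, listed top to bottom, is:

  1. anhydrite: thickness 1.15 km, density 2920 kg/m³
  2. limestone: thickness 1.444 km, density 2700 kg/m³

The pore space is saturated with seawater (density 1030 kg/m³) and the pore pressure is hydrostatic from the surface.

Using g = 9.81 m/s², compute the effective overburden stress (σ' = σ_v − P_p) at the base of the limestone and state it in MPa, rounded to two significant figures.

Overburden (lithostatic) stress σ_v:
anhydrite: 2920 kg/m³ × 9.81 m/s² × 1150 m = 3.294×10^7 Pa = 32.94 MPa
limestone: 2700 kg/m³ × 9.81 m/s² × 1444 m = 3.825×10^7 Pa = 38.25 MPa
Total = 32.94 + 38.25 = 71.189 MPa
Pore pressure P_p = 1030 kg/m³ × 9.81 m/s² × 2594 m = 2.621×10^7 Pa = 26.21 MPa
Effective stress σ' = σ_v − P_p = 71.19 − 26.21 = 44.979 MPa

45 MPa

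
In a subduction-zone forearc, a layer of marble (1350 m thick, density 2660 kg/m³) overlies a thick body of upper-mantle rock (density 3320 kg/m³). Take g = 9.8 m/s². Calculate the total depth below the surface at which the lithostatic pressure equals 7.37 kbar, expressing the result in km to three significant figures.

22.9 km

Pressure at base of upper layers: 2660×9.8×1350 = 3.519×10^7 Pa = 0.3519 kbar
Remaining pressure to be supplied by upper-mantle rock: 7.370×10^8 − 3.519×10^7 = 7.018×10^8 Pa
Additional depth in upper-mantle rock = 7.018×10^8 Pa / (3320 kg/m³ × 9.8 m/s²) = 21570 m
Total depth = 1350 m + 21570 m = 22920 m
= 22.920 km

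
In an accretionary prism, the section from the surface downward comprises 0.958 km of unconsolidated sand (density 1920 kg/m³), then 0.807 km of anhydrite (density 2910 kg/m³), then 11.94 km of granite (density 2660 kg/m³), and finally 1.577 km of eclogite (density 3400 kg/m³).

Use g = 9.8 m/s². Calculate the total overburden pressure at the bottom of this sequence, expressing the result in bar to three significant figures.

4050 bar

unconsolidated sand: 1920 kg/m³ × 9.8 m/s² × 958 m = 1.803×10^7 Pa = 180.3 bar
anhydrite: 2910 kg/m³ × 9.8 m/s² × 807 m = 2.301×10^7 Pa = 230.1 bar
granite: 2660 kg/m³ × 9.8 m/s² × 11940 m = 3.113×10^8 Pa = 3113 bar
eclogite: 3400 kg/m³ × 9.8 m/s² × 1577 m = 5.255×10^7 Pa = 525.5 bar
Total = 180.3 + 230.1 + 3113 + 525.5 = 4048.4 bar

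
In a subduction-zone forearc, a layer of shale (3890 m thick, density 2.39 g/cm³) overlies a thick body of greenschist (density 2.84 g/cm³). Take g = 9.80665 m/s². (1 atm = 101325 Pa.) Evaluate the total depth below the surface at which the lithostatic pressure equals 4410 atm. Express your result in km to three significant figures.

Pressure at base of upper layers: 2390×9.80665×3890 = 9.117×10^7 Pa = 899.8 atm
Remaining pressure to be supplied by greenschist: 4.468×10^8 − 9.117×10^7 = 3.557×10^8 Pa
Additional depth in greenschist = 3.557×10^8 Pa / (2840 kg/m³ × 9.80665 m/s²) = 12771 m
Total depth = 3890 m + 12771 m = 16661 m
= 16.661 km

16.7 km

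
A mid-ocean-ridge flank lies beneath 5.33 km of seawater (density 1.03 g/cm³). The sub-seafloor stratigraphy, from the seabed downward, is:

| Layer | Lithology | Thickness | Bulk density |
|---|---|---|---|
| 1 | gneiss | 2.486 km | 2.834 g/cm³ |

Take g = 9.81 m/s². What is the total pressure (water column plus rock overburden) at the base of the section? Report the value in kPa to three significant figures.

seawater: 1030 kg/m³ × 9.81 m/s² × 5330 m = 5.386×10^7 Pa = 53856 kPa
gneiss: 2834 kg/m³ × 9.81 m/s² × 2486 m = 6.911×10^7 Pa = 69115 kPa
Total = 53856 + 69115 = 1.2297×10^5 kPa

123000 kPa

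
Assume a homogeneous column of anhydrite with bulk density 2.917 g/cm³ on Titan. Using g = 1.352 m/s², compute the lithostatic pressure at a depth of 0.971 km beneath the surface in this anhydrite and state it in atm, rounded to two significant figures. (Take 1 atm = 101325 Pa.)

anhydrite: 2917 kg/m³ × 1.352 m/s² × 971 m = 3.829×10^6 Pa = 37.79 atm

38 atm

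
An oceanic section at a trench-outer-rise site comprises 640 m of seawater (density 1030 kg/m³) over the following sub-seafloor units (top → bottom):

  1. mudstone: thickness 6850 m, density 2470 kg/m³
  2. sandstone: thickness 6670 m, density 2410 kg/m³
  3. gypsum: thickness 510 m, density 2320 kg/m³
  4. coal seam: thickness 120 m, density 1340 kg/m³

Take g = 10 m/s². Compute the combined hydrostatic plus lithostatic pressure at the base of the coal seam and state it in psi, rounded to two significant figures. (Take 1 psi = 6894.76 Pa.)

51000 psi

seawater: 1030 kg/m³ × 10 m/s² × 640 m = 6.592×10^6 Pa = 956.1 psi
mudstone: 2470 kg/m³ × 10 m/s² × 6850 m = 1.692×10^8 Pa = 24540 psi
sandstone: 2410 kg/m³ × 10 m/s² × 6670 m = 1.607×10^8 Pa = 23314 psi
gypsum: 2320 kg/m³ × 10 m/s² × 510 m = 1.183×10^7 Pa = 1716 psi
coal seam: 1340 kg/m³ × 10 m/s² × 120 m = 1.608×10^6 Pa = 233.2 psi
Total = 956.1 + 24540 + 23314 + 1716 + 233.2 = 50759 psi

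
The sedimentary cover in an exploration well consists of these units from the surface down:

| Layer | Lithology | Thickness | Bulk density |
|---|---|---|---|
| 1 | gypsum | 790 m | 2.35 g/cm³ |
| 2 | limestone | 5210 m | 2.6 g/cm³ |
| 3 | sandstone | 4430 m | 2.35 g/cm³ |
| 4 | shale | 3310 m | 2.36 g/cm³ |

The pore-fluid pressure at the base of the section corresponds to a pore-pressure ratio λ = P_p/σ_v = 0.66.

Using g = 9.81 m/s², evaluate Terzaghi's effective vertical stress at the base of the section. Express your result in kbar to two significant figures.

1.1 kbar

Overburden (lithostatic) stress σ_v:
gypsum: 2350 kg/m³ × 9.81 m/s² × 790 m = 1.821×10^7 Pa = 18.21 MPa
limestone: 2600 kg/m³ × 9.81 m/s² × 5210 m = 1.329×10^8 Pa = 132.9 MPa
sandstone: 2350 kg/m³ × 9.81 m/s² × 4430 m = 1.021×10^8 Pa = 102.1 MPa
shale: 2360 kg/m³ × 9.81 m/s² × 3310 m = 7.663×10^7 Pa = 76.63 MPa
Total = 18.21 + 132.9 + 102.1 + 76.63 = 329.86 MPa
Pore pressure P_p = λ·σ_v = 0.66 × 329.9 MPa = 217.7 MPa
Effective stress σ' = σ_v − P_p = 329.9 − 217.7 = 112.15 MPa = 1.1215 kbar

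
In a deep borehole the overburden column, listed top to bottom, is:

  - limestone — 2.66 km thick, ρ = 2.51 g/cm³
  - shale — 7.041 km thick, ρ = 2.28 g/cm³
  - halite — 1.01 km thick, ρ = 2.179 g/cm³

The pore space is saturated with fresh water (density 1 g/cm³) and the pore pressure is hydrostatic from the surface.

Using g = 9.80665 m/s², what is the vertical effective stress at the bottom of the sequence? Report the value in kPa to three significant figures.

Overburden (lithostatic) stress σ_v:
limestone: 2510 kg/m³ × 9.80665 m/s² × 2660 m = 6.548×10^7 Pa = 65.48 MPa
shale: 2280 kg/m³ × 9.80665 m/s² × 7041 m = 1.574×10^8 Pa = 157.4 MPa
halite: 2179 kg/m³ × 9.80665 m/s² × 1010 m = 2.158×10^7 Pa = 21.58 MPa
Total = 65.48 + 157.4 + 21.58 = 244.49 MPa
Pore pressure P_p = 1000 kg/m³ × 9.80665 m/s² × 10711 m = 1.050×10^8 Pa = 105.0 MPa
Effective stress σ' = σ_v − P_p = 244.5 − 105.0 = 139.45 MPa = 1.3945×10^5 kPa

139000 kPa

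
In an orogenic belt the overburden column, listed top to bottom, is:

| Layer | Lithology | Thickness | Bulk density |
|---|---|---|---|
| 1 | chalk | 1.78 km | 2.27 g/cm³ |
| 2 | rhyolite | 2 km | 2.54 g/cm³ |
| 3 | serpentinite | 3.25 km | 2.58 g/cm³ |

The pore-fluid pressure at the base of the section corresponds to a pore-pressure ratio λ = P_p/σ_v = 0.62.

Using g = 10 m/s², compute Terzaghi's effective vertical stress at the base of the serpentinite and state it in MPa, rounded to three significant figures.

66.5 MPa

Overburden (lithostatic) stress σ_v:
chalk: 2270 kg/m³ × 10 m/s² × 1780 m = 4.041×10^7 Pa = 40.41 MPa
rhyolite: 2540 kg/m³ × 10 m/s² × 2000 m = 5.080×10^7 Pa = 50.80 MPa
serpentinite: 2580 kg/m³ × 10 m/s² × 3250 m = 8.385×10^7 Pa = 83.85 MPa
Total = 40.41 + 50.80 + 83.85 = 175.06 MPa
Pore pressure P_p = λ·σ_v = 0.62 × 175.1 MPa = 108.5 MPa
Effective stress σ' = σ_v − P_p = 175.1 − 108.5 = 66.521 MPa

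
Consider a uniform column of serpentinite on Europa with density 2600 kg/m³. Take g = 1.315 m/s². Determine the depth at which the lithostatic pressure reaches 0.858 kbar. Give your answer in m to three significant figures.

h = P/(ρg) = 0.858 kbar / (2600 kg/m³ × 1.315 m/s²) = 8.580×10^7 Pa / 3419.0 Pa/m = 25095 m

25100 m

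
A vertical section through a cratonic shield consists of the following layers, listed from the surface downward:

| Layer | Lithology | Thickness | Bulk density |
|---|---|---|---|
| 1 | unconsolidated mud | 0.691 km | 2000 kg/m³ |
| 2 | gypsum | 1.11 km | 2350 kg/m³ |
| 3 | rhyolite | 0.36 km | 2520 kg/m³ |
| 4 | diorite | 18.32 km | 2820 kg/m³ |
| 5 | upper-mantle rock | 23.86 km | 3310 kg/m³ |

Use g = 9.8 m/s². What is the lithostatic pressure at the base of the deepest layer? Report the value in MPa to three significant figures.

unconsolidated mud: 2000 kg/m³ × 9.8 m/s² × 691 m = 1.354×10^7 Pa = 13.54 MPa
gypsum: 2350 kg/m³ × 9.8 m/s² × 1110 m = 2.556×10^7 Pa = 25.56 MPa
rhyolite: 2520 kg/m³ × 9.8 m/s² × 360 m = 8.891×10^6 Pa = 8.891 MPa
diorite: 2820 kg/m³ × 9.8 m/s² × 18320 m = 5.063×10^8 Pa = 506.3 MPa
upper-mantle rock: 3310 kg/m³ × 9.8 m/s² × 23860 m = 7.740×10^8 Pa = 774.0 MPa
Total = 13.54 + 25.56 + 8.891 + 506.3 + 774.0 = 1328.3 MPa

1330 MPa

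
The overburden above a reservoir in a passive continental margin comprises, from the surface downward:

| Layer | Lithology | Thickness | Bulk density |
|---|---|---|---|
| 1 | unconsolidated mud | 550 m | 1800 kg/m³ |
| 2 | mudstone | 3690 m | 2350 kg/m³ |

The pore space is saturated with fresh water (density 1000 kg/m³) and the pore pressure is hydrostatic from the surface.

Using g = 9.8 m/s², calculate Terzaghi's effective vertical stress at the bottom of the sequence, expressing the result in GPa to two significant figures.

Overburden (lithostatic) stress σ_v:
unconsolidated mud: 1800 kg/m³ × 9.8 m/s² × 550 m = 9.702×10^6 Pa = 9.702 MPa
mudstone: 2350 kg/m³ × 9.8 m/s² × 3690 m = 8.498×10^7 Pa = 84.98 MPa
Total = 9.702 + 84.98 = 94.683 MPa
Pore pressure P_p = 1000 kg/m³ × 9.8 m/s² × 4240 m = 4.155×10^7 Pa = 41.55 MPa
Effective stress σ' = σ_v − P_p = 94.68 − 41.55 = 53.131 MPa = 0.053131 GPa

0.053 GPa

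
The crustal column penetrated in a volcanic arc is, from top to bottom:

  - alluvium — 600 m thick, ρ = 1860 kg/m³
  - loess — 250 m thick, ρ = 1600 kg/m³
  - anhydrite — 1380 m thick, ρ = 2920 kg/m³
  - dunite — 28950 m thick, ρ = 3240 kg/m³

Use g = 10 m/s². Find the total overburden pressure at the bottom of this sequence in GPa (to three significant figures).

0.993 GPa

alluvium: 1860 kg/m³ × 10 m/s² × 600 m = 1.116×10^7 Pa = 0.01116 GPa
loess: 1600 kg/m³ × 10 m/s² × 250 m = 4.000×10^6 Pa = 4.000×10^-3 GPa
anhydrite: 2920 kg/m³ × 10 m/s² × 1380 m = 4.030×10^7 Pa = 0.04030 GPa
dunite: 3240 kg/m³ × 10 m/s² × 28950 m = 9.380×10^8 Pa = 0.9380 GPa
Total = 0.01116 + 4.000×10^-3 + 0.04030 + 0.9380 = 0.99344 GPa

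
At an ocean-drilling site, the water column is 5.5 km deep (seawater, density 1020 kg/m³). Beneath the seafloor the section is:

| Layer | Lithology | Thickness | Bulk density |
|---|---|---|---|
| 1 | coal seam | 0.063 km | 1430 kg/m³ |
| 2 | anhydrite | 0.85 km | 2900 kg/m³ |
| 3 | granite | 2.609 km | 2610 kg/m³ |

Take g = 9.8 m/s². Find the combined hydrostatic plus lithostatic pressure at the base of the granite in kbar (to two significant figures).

1.5 kbar

seawater: 1020 kg/m³ × 9.8 m/s² × 5500 m = 5.498×10^7 Pa = 0.5498 kbar
coal seam: 1430 kg/m³ × 9.8 m/s² × 63 m = 8.829×10^5 Pa = 8.829×10^-3 kbar
anhydrite: 2900 kg/m³ × 9.8 m/s² × 850 m = 2.416×10^7 Pa = 0.2416 kbar
granite: 2610 kg/m³ × 9.8 m/s² × 2609 m = 6.673×10^7 Pa = 0.6673 kbar
Total = 0.5498 + 8.829×10^-3 + 0.2416 + 0.6673 = 1.4675 kbar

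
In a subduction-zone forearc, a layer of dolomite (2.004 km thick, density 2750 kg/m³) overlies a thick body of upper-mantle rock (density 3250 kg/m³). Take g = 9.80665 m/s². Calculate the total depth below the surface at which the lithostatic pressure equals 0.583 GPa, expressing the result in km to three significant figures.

18.6 km

Pressure at base of upper layers: 2750×9.80665×2004 = 5.404×10^7 Pa = 0.05404 GPa
Remaining pressure to be supplied by upper-mantle rock: 5.830×10^8 − 5.404×10^7 = 5.290×10^8 Pa
Additional depth in upper-mantle rock = 5.290×10^8 Pa / (3250 kg/m³ × 9.80665 m/s²) = 16596 m
Total depth = 2004 m + 16596 m = 18600 m
= 18.600 km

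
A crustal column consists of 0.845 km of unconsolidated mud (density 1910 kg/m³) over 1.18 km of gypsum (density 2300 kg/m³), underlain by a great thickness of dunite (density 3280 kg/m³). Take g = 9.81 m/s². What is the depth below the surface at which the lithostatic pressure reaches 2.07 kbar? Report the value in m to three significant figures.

7140 m

Pressure at base of upper layers: 1910×9.81×845 + 2300×9.81×1180 = 4.246×10^7 Pa = 0.4246 kbar
Remaining pressure to be supplied by dunite: 2.070×10^8 − 4.246×10^7 = 1.645×10^8 Pa
Additional depth in dunite = 1.645×10^8 Pa / (3280 kg/m³ × 9.81 m/s²) = 5113.7 m
Total depth = 2025 m + 5113.7 m = 7138.7 m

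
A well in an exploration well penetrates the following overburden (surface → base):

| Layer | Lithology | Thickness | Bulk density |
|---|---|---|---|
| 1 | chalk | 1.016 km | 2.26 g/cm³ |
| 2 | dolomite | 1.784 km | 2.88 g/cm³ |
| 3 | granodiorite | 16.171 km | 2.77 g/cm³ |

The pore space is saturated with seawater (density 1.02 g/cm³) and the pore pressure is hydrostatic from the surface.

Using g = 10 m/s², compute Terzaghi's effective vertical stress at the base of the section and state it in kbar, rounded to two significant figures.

3.3 kbar

Overburden (lithostatic) stress σ_v:
chalk: 2260 kg/m³ × 10 m/s² × 1016 m = 2.296×10^7 Pa = 22.96 MPa
dolomite: 2880 kg/m³ × 10 m/s² × 1784 m = 5.138×10^7 Pa = 51.38 MPa
granodiorite: 2770 kg/m³ × 10 m/s² × 16171 m = 4.479×10^8 Pa = 447.9 MPa
Total = 22.96 + 51.38 + 447.9 = 522.28 MPa
Pore pressure P_p = 1020 kg/m³ × 10 m/s² × 18971 m = 1.935×10^8 Pa = 193.5 MPa
Effective stress σ' = σ_v − P_p = 522.3 − 193.5 = 328.77 MPa = 3.2877 kbar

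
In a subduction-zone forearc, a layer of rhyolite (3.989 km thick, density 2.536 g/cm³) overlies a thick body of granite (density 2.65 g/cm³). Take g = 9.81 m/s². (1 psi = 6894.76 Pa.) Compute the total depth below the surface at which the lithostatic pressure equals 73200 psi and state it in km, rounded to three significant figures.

19.6 km

Pressure at base of upper layers: 2536×9.81×3989 = 9.924×10^7 Pa = 14393 psi
Remaining pressure to be supplied by granite: 5.047×10^8 − 9.924×10^7 = 4.055×10^8 Pa
Additional depth in granite = 4.055×10^8 Pa / (2650 kg/m³ × 9.81 m/s²) = 15597 m
Total depth = 3989 m + 15597 m = 19586 m
= 19.586 km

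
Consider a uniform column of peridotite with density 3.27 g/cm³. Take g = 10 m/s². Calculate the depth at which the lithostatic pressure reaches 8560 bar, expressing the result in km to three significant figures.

h = P/(ρg) = 8560 bar / (3270 kg/m³ × 10 m/s²) = 8.560×10^8 Pa / 32700 Pa/m = 26177 m
= 26.177 km

26.2 km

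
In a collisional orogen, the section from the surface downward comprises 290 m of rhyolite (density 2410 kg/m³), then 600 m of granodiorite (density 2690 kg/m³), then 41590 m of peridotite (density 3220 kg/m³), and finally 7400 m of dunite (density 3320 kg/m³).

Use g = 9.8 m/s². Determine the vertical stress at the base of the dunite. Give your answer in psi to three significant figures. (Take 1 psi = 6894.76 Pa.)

rhyolite: 2410 kg/m³ × 9.8 m/s² × 290 m = 6.849×10^6 Pa = 993.4 psi
granodiorite: 2690 kg/m³ × 9.8 m/s² × 600 m = 1.582×10^7 Pa = 2294 psi
peridotite: 3220 kg/m³ × 9.8 m/s² × 41590 m = 1.312×10^9 Pa = 1.903×10^5 psi
dunite: 3320 kg/m³ × 9.8 m/s² × 7400 m = 2.408×10^8 Pa = 34920 psi
Total = 993.4 + 2294 + 1.903×10^5 + 34920 = 2.2856×10^5 psi

229000 psi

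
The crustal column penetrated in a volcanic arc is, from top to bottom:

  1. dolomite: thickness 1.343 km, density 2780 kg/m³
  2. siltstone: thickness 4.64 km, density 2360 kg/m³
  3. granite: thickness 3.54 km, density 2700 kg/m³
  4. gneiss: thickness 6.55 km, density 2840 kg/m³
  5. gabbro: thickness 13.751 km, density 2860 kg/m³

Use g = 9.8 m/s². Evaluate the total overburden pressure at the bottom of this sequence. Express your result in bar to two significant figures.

dolomite: 2780 kg/m³ × 9.8 m/s² × 1343 m = 3.659×10^7 Pa = 365.9 bar
siltstone: 2360 kg/m³ × 9.8 m/s² × 4640 m = 1.073×10^8 Pa = 1073 bar
granite: 2700 kg/m³ × 9.8 m/s² × 3540 m = 9.367×10^7 Pa = 936.7 bar
gneiss: 2840 kg/m³ × 9.8 m/s² × 6550 m = 1.823×10^8 Pa = 1823 bar
gabbro: 2860 kg/m³ × 9.8 m/s² × 13751 m = 3.854×10^8 Pa = 3854 bar
Total = 365.9 + 1073 + 936.7 + 1823 + 3854 = 8052.8 bar

8100 bar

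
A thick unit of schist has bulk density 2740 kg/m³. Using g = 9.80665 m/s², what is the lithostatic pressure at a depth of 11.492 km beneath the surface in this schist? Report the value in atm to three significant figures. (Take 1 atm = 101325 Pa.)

schist: 2740 kg/m³ × 9.80665 m/s² × 11492 m = 3.088×10^8 Pa = 3048 atm

3050 atm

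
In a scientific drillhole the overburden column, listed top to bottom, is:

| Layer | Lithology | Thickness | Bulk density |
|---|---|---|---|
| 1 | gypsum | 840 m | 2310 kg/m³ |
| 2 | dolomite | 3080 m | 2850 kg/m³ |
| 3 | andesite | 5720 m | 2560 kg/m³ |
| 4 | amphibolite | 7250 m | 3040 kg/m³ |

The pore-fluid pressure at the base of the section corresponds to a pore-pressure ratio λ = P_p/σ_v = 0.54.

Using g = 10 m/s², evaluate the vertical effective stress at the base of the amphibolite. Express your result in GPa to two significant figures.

0.22 GPa

Overburden (lithostatic) stress σ_v:
gypsum: 2310 kg/m³ × 10 m/s² × 840 m = 1.940×10^7 Pa = 19.40 MPa
dolomite: 2850 kg/m³ × 10 m/s² × 3080 m = 8.778×10^7 Pa = 87.78 MPa
andesite: 2560 kg/m³ × 10 m/s² × 5720 m = 1.464×10^8 Pa = 146.4 MPa
amphibolite: 3040 kg/m³ × 10 m/s² × 7250 m = 2.204×10^8 Pa = 220.4 MPa
Total = 19.40 + 87.78 + 146.4 + 220.4 = 474.02 MPa
Pore pressure P_p = λ·σ_v = 0.54 × 474.0 MPa = 256.0 MPa
Effective stress σ' = σ_v − P_p = 474.0 − 256.0 = 218.05 MPa = 0.21805 GPa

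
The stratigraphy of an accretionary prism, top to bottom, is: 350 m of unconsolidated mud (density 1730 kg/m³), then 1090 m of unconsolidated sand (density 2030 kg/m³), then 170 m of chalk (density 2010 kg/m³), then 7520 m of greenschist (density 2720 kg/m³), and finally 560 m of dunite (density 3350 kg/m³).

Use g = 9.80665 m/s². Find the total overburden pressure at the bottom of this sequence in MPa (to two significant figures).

250 MPa

unconsolidated mud: 1730 kg/m³ × 9.80665 m/s² × 350 m = 5.938×10^6 Pa = 5.938 MPa
unconsolidated sand: 2030 kg/m³ × 9.80665 m/s² × 1090 m = 2.170×10^7 Pa = 21.70 MPa
chalk: 2010 kg/m³ × 9.80665 m/s² × 170 m = 3.351×10^6 Pa = 3.351 MPa
greenschist: 2720 kg/m³ × 9.80665 m/s² × 7520 m = 2.006×10^8 Pa = 200.6 MPa
dunite: 3350 kg/m³ × 9.80665 m/s² × 560 m = 1.840×10^7 Pa = 18.40 MPa
Total = 5.938 + 21.70 + 3.351 + 200.6 + 18.40 = 249.97 MPa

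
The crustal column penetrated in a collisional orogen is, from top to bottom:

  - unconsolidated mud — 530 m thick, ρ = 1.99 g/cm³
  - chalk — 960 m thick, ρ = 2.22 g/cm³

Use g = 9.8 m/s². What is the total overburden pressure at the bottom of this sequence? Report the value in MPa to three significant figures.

31.2 MPa

unconsolidated mud: 1990 kg/m³ × 9.8 m/s² × 530 m = 1.034×10^7 Pa = 10.34 MPa
chalk: 2220 kg/m³ × 9.8 m/s² × 960 m = 2.089×10^7 Pa = 20.89 MPa
Total = 10.34 + 20.89 = 31.222 MPa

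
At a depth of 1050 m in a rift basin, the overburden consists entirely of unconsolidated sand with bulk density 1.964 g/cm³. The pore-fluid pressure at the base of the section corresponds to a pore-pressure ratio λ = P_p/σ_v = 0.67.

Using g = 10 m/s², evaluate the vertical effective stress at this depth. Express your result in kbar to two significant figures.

Overburden (lithostatic) stress σ_v:
unconsolidated sand: 1964 kg/m³ × 10 m/s² × 1050 m = 2.062×10^7 Pa = 20.62 MPa
Pore pressure P_p = λ·σ_v = 0.67 × 20.62 MPa = 13.82 MPa
Effective stress σ' = σ_v − P_p = 20.62 − 13.82 = 6.8053 MPa = 0.068053 kbar

0.068 kbar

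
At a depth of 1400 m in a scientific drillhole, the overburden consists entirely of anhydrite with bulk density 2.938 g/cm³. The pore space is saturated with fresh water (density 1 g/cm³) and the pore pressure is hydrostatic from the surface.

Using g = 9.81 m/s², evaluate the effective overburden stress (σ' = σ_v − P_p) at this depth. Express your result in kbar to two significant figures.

0.27 kbar

Overburden (lithostatic) stress σ_v:
anhydrite: 2938 kg/m³ × 9.81 m/s² × 1400 m = 4.035×10^7 Pa = 40.35 MPa
Pore pressure P_p = 1000 kg/m³ × 9.81 m/s² × 1400 m = 1.373×10^7 Pa = 13.73 MPa
Effective stress σ' = σ_v − P_p = 40.35 − 13.73 = 26.616 MPa = 0.26616 kbar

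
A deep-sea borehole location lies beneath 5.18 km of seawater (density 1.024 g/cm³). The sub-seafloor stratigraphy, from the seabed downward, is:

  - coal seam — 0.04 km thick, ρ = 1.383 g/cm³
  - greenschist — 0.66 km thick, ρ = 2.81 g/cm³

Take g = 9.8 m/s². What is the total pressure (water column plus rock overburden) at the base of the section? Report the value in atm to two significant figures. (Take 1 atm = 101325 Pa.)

seawater: 1024 kg/m³ × 9.8 m/s² × 5180 m = 5.198×10^7 Pa = 513.0 atm
coal seam: 1383 kg/m³ × 9.8 m/s² × 40 m = 5.421×10^5 Pa = 5.350 atm
greenschist: 2810 kg/m³ × 9.8 m/s² × 660 m = 1.818×10^7 Pa = 179.4 atm
Total = 513.0 + 5.350 + 179.4 = 697.75 atm

700 atm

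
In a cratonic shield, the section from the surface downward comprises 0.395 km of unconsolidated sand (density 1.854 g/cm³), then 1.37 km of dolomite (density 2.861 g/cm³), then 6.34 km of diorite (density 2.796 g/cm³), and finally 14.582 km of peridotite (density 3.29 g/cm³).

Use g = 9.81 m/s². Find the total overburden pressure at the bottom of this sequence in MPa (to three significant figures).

690 MPa

unconsolidated sand: 1854 kg/m³ × 9.81 m/s² × 395 m = 7.184×10^6 Pa = 7.184 MPa
dolomite: 2861 kg/m³ × 9.81 m/s² × 1370 m = 3.845×10^7 Pa = 38.45 MPa
diorite: 2796 kg/m³ × 9.81 m/s² × 6340 m = 1.739×10^8 Pa = 173.9 MPa
peridotite: 3290 kg/m³ × 9.81 m/s² × 14582 m = 4.706×10^8 Pa = 470.6 MPa
Total = 7.184 + 38.45 + 173.9 + 470.6 = 690.17 MPa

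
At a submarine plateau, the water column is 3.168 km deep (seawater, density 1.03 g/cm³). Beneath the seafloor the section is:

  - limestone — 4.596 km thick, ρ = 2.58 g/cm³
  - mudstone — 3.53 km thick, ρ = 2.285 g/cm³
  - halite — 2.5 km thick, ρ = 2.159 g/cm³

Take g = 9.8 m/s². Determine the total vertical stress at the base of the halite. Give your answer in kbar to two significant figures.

2.8 kbar

seawater: 1030 kg/m³ × 9.8 m/s² × 3168 m = 3.198×10^7 Pa = 0.3198 kbar
limestone: 2580 kg/m³ × 9.8 m/s² × 4596 m = 1.162×10^8 Pa = 1.162 kbar
mudstone: 2285 kg/m³ × 9.8 m/s² × 3530 m = 7.905×10^7 Pa = 0.7905 kbar
halite: 2159 kg/m³ × 9.8 m/s² × 2500 m = 5.290×10^7 Pa = 0.5290 kbar
Total = 0.3198 + 1.162 + 0.7905 + 0.5290 = 2.8013 kbar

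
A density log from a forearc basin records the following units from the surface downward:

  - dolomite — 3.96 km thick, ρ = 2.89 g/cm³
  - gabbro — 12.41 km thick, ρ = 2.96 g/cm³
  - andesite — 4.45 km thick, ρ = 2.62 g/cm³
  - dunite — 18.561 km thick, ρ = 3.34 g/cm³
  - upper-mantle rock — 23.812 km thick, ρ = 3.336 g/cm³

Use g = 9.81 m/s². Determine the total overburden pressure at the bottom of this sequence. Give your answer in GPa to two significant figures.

2.0 GPa

dolomite: 2890 kg/m³ × 9.81 m/s² × 3960 m = 1.123×10^8 Pa = 0.1123 GPa
gabbro: 2960 kg/m³ × 9.81 m/s² × 12410 m = 3.604×10^8 Pa = 0.3604 GPa
andesite: 2620 kg/m³ × 9.81 m/s² × 4450 m = 1.144×10^8 Pa = 0.1144 GPa
dunite: 3340 kg/m³ × 9.81 m/s² × 18561 m = 6.082×10^8 Pa = 0.6082 GPa
upper-mantle rock: 3336 kg/m³ × 9.81 m/s² × 23812 m = 7.793×10^8 Pa = 0.7793 GPa
Total = 0.1123 + 0.3604 + 0.1144 + 0.6082 + 0.7793 = 1.9744 GPa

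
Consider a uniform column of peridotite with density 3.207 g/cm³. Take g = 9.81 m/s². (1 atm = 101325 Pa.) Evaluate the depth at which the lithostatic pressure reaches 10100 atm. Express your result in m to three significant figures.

h = P/(ρg) = 10100 atm / (3207 kg/m³ × 9.81 m/s²) = 1.023×10^9 Pa / 31461 Pa/m = 32529 m

32500 m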